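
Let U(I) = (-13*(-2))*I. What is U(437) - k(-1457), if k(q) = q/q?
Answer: 11361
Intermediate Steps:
U(I) = 26*I
k(q) = 1
U(437) - k(-1457) = 26*437 - 1*1 = 11362 - 1 = 11361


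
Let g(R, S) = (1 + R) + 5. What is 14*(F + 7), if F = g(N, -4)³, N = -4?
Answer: 210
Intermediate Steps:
g(R, S) = 6 + R
F = 8 (F = (6 - 4)³ = 2³ = 8)
14*(F + 7) = 14*(8 + 7) = 14*15 = 210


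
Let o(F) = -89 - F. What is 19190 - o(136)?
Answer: 19415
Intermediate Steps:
19190 - o(136) = 19190 - (-89 - 1*136) = 19190 - (-89 - 136) = 19190 - 1*(-225) = 19190 + 225 = 19415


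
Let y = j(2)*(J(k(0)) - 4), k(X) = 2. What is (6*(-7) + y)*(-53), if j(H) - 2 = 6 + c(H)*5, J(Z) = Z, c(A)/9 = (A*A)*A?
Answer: 41234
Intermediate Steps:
c(A) = 9*A³ (c(A) = 9*((A*A)*A) = 9*(A²*A) = 9*A³)
j(H) = 8 + 45*H³ (j(H) = 2 + (6 + (9*H³)*5) = 2 + (6 + 45*H³) = 8 + 45*H³)
y = -736 (y = (8 + 45*2³)*(2 - 4) = (8 + 45*8)*(-2) = (8 + 360)*(-2) = 368*(-2) = -736)
(6*(-7) + y)*(-53) = (6*(-7) - 736)*(-53) = (-42 - 736)*(-53) = -778*(-53) = 41234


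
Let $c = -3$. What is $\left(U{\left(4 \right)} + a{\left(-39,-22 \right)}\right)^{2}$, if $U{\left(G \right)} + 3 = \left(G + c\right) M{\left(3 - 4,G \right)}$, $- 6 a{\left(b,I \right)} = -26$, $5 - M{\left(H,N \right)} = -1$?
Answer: $\frac{484}{9} \approx 53.778$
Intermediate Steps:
$M{\left(H,N \right)} = 6$ ($M{\left(H,N \right)} = 5 - -1 = 5 + 1 = 6$)
$a{\left(b,I \right)} = \frac{13}{3}$ ($a{\left(b,I \right)} = \left(- \frac{1}{6}\right) \left(-26\right) = \frac{13}{3}$)
$U{\left(G \right)} = -21 + 6 G$ ($U{\left(G \right)} = -3 + \left(G - 3\right) 6 = -3 + \left(-3 + G\right) 6 = -3 + \left(-18 + 6 G\right) = -21 + 6 G$)
$\left(U{\left(4 \right)} + a{\left(-39,-22 \right)}\right)^{2} = \left(\left(-21 + 6 \cdot 4\right) + \frac{13}{3}\right)^{2} = \left(\left(-21 + 24\right) + \frac{13}{3}\right)^{2} = \left(3 + \frac{13}{3}\right)^{2} = \left(\frac{22}{3}\right)^{2} = \frac{484}{9}$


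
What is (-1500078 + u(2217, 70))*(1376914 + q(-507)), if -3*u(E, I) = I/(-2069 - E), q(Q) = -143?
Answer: -13277581488652217/6429 ≈ -2.0653e+12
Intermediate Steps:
u(E, I) = -I/(3*(-2069 - E))
(-1500078 + u(2217, 70))*(1376914 + q(-507)) = (-1500078 + (1/3)*70/(2069 + 2217))*(1376914 - 143) = (-1500078 + (1/3)*70/4286)*1376771 = (-1500078 + (1/3)*70*(1/4286))*1376771 = (-1500078 + 35/6429)*1376771 = -9644001427/6429*1376771 = -13277581488652217/6429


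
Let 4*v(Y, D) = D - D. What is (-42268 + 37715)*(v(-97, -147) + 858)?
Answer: -3906474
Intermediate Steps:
v(Y, D) = 0 (v(Y, D) = (D - D)/4 = (¼)*0 = 0)
(-42268 + 37715)*(v(-97, -147) + 858) = (-42268 + 37715)*(0 + 858) = -4553*858 = -3906474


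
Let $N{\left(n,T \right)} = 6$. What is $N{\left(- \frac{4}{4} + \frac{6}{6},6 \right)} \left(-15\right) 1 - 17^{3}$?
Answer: $-5003$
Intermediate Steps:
$N{\left(- \frac{4}{4} + \frac{6}{6},6 \right)} \left(-15\right) 1 - 17^{3} = 6 \left(-15\right) 1 - 17^{3} = \left(-90\right) 1 - 4913 = -90 - 4913 = -5003$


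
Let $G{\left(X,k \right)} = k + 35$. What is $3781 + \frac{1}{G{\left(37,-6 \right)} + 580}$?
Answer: $\frac{2302630}{609} \approx 3781.0$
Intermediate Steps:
$G{\left(X,k \right)} = 35 + k$
$3781 + \frac{1}{G{\left(37,-6 \right)} + 580} = 3781 + \frac{1}{\left(35 - 6\right) + 580} = 3781 + \frac{1}{29 + 580} = 3781 + \frac{1}{609} = \frac{2302630}{609}$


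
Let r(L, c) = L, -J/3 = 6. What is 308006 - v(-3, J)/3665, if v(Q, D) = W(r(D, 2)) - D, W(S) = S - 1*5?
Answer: 225768399/733 ≈ 3.0801e+5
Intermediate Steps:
J = -18 (J = -3*6 = -18)
W(S) = -5 + S (W(S) = S - 5 = -5 + S)
v(Q, D) = -5 (v(Q, D) = (-5 + D) - D = -5)
308006 - v(-3, J)/3665 = 308006 - (-5)/3665 = 308006 - 1*(-1/733) = 308006 + 1/733 = 225768399/733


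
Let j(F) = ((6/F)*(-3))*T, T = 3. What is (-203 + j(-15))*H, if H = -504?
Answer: 502488/5 ≈ 1.0050e+5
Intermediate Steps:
j(F) = -54/F (j(F) = ((6/F)*(-3))*3 = -18/F*3 = -54/F)
(-203 + j(-15))*H = (-203 - 54/(-15))*(-504) = (-203 - 54*(-1/15))*(-504) = (-203 + 18/5)*(-504) = -997/5*(-504) = 502488/5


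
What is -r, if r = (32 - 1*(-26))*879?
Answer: -50982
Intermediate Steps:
r = 50982 (r = (32 + 26)*879 = 58*879 = 50982)
-r = -1*50982 = -50982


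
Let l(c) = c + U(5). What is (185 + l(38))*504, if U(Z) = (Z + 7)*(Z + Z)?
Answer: 172872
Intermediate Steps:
U(Z) = 2*Z*(7 + Z) (U(Z) = (7 + Z)*(2*Z) = 2*Z*(7 + Z))
l(c) = 120 + c (l(c) = c + 2*5*(7 + 5) = c + 2*5*12 = c + 120 = 120 + c)
(185 + l(38))*504 = (185 + (120 + 38))*504 = (185 + 158)*504 = 343*504 = 172872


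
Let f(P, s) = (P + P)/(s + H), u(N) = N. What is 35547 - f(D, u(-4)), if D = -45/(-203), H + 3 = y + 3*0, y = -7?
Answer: 50512332/1421 ≈ 35547.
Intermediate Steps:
H = -10 (H = -3 + (-7 + 3*0) = -3 + (-7 + 0) = -3 - 7 = -10)
D = 45/203 (D = -45*(-1/203) = 45/203 ≈ 0.22167)
f(P, s) = 2*P/(-10 + s) (f(P, s) = (P + P)/(s - 10) = (2*P)/(-10 + s) = 2*P/(-10 + s))
35547 - f(D, u(-4)) = 35547 - 2*45/(203*(-10 - 4)) = 35547 - 2*45/(203*(-14)) = 35547 - 2*45*(-1)/(203*14) = 35547 - 1*(-45/1421) = 35547 + 45/1421 = 50512332/1421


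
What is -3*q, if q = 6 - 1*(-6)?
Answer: -36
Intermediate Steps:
q = 12 (q = 6 + 6 = 12)
-3*q = -3*12 = -36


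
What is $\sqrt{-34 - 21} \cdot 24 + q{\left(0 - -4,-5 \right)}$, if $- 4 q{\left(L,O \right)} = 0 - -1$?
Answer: $- \frac{1}{4} + 24 i \sqrt{55} \approx -0.25 + 177.99 i$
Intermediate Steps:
$q{\left(L,O \right)} = - \frac{1}{4}$ ($q{\left(L,O \right)} = - \frac{0 - -1}{4} = - \frac{0 + 1}{4} = \left(- \frac{1}{4}\right) 1 = - \frac{1}{4}$)
$\sqrt{-34 - 21} \cdot 24 + q{\left(0 - -4,-5 \right)} = \sqrt{-34 - 21} \cdot 24 - \frac{1}{4} = \sqrt{-55} \cdot 24 - \frac{1}{4} = i \sqrt{55} \cdot 24 - \frac{1}{4} = 24 i \sqrt{55} - \frac{1}{4} = - \frac{1}{4} + 24 i \sqrt{55}$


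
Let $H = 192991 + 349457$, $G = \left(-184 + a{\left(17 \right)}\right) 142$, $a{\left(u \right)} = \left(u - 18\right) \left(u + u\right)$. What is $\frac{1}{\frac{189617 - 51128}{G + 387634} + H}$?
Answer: $\frac{356678}{193479406233} \approx 1.8435 \cdot 10^{-6}$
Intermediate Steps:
$a{\left(u \right)} = 2 u \left(-18 + u\right)$ ($a{\left(u \right)} = \left(-18 + u\right) 2 u = 2 u \left(-18 + u\right)$)
$G = -30956$ ($G = \left(-184 + 2 \cdot 17 \left(-18 + 17\right)\right) 142 = \left(-184 + 2 \cdot 17 \left(-1\right)\right) 142 = \left(-184 - 34\right) 142 = \left(-218\right) 142 = -30956$)
$H = 542448$
$\frac{1}{\frac{189617 - 51128}{G + 387634} + H} = \frac{1}{\frac{189617 - 51128}{-30956 + 387634} + 542448} = \frac{1}{\frac{138489}{356678} + 542448} = \frac{1}{\frac{193479406233}{356678}} = \frac{356678}{193479406233}$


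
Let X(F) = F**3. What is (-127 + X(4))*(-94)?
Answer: 5922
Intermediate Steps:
(-127 + X(4))*(-94) = (-127 + 4**3)*(-94) = (-127 + 64)*(-94) = -63*(-94) = 5922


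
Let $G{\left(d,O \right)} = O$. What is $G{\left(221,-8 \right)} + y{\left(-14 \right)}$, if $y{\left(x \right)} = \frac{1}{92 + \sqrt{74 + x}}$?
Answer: $- \frac{16785}{2101} - \frac{\sqrt{15}}{4202} \approx -7.99$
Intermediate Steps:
$G{\left(221,-8 \right)} + y{\left(-14 \right)} = -8 + \frac{1}{92 + \sqrt{74 - 14}} = -8 + \frac{1}{92 + \sqrt{60}} = -8 + \frac{1}{92 + 2 \sqrt{15}}$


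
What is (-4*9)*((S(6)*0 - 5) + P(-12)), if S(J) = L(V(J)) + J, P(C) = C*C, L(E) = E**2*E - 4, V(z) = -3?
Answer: -5004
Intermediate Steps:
L(E) = -4 + E**3 (L(E) = E**3 - 4 = -4 + E**3)
P(C) = C**2
S(J) = -31 + J (S(J) = (-4 + (-3)**3) + J = (-4 - 27) + J = -31 + J)
(-4*9)*((S(6)*0 - 5) + P(-12)) = (-4*9)*(((-31 + 6)*0 - 5) + (-12)**2) = -36*((-25*0 - 5) + 144) = -36*((0 - 5) + 144) = -36*(-5 + 144) = -36*139 = -5004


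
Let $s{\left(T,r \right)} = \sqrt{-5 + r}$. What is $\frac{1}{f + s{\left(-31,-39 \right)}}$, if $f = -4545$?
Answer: $- \frac{4545}{20657069} - \frac{2 i \sqrt{11}}{20657069} \approx -0.00022002 - 3.2111 \cdot 10^{-7} i$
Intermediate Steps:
$\frac{1}{f + s{\left(-31,-39 \right)}} = \frac{1}{-4545 + \sqrt{-5 - 39}} = \frac{1}{-4545 + \sqrt{-44}} = \frac{1}{-4545 + 2 i \sqrt{11}}$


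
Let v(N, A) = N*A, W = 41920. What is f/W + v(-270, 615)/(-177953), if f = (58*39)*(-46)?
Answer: -2888887389/1864947440 ≈ -1.5490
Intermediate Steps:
f = -104052 (f = 2262*(-46) = -104052)
v(N, A) = A*N
f/W + v(-270, 615)/(-177953) = -104052/41920 + (615*(-270))/(-177953) = -104052*1/41920 - 166050*(-1/177953) = -26013/10480 + 166050/177953 = -2888887389/1864947440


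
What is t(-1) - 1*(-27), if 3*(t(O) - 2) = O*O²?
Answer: 86/3 ≈ 28.667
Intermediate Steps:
t(O) = 2 + O³/3 (t(O) = 2 + (O*O²)/3 = 2 + O³/3)
t(-1) - 1*(-27) = (2 + (⅓)*(-1)³) - 1*(-27) = (2 + (⅓)*(-1)) + 27 = (2 - ⅓) + 27 = 5/3 + 27 = 86/3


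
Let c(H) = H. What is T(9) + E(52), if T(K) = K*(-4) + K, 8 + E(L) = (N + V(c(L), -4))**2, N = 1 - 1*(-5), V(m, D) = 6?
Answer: 109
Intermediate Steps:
N = 6 (N = 1 + 5 = 6)
E(L) = 136 (E(L) = -8 + (6 + 6)**2 = -8 + 12**2 = -8 + 144 = 136)
T(K) = -3*K (T(K) = -4*K + K = -3*K)
T(9) + E(52) = -3*9 + 136 = -27 + 136 = 109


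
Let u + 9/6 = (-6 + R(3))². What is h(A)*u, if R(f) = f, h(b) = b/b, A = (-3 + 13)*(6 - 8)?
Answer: 15/2 ≈ 7.5000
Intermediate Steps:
A = -20 (A = 10*(-2) = -20)
h(b) = 1
u = 15/2 (u = -3/2 + (-6 + 3)² = -3/2 + (-3)² = -3/2 + 9 = 15/2 ≈ 7.5000)
h(A)*u = 1*(15/2) = 15/2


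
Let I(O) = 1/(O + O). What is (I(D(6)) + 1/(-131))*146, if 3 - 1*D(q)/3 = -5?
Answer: 6059/3144 ≈ 1.9272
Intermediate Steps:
D(q) = 24 (D(q) = 9 - 3*(-5) = 9 + 15 = 24)
I(O) = 1/(2*O)
(I(D(6)) + 1/(-131))*146 = ((1/2)/24 + 1/(-131))*146 = ((1/2)*(1/24) - 1/131)*146 = (1/48 - 1/131)*146 = (83/6288)*146 = 6059/3144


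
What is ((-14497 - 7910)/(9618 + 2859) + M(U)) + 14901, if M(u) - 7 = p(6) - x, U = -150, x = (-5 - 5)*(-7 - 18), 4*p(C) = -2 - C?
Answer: 60946835/4159 ≈ 14654.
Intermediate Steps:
p(C) = -1/2 - C/4 (p(C) = (-2 - C)/4 = -1/2 - C/4)
x = 250 (x = -10*(-25) = 250)
M(u) = -245 (M(u) = 7 + ((-1/2 - 1/4*6) - 1*250) = 7 + ((-1/2 - 3/2) - 250) = 7 + (-2 - 250) = 7 - 252 = -245)
((-14497 - 7910)/(9618 + 2859) + M(U)) + 14901 = ((-14497 - 7910)/(9618 + 2859) - 245) + 14901 = (-22407/12477 - 245) + 14901 = (-22407*1/12477 - 245) + 14901 = (-7469/4159 - 245) + 14901 = -1026424/4159 + 14901 = 60946835/4159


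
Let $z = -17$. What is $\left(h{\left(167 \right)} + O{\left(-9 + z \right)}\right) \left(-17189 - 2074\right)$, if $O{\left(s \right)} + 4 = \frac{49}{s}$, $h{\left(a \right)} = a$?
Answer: $- \frac{80692707}{26} \approx -3.1036 \cdot 10^{6}$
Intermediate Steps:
$O{\left(s \right)} = -4 + \frac{49}{s}$
$\left(h{\left(167 \right)} + O{\left(-9 + z \right)}\right) \left(-17189 - 2074\right) = \left(167 - \left(4 - \frac{49}{-9 - 17}\right)\right) \left(-17189 - 2074\right) = \left(167 - \left(4 - \frac{49}{-26}\right)\right) \left(-19263\right) = \left(167 + \left(-4 + 49 \left(- \frac{1}{26}\right)\right)\right) \left(-19263\right) = \left(167 - \frac{153}{26}\right) \left(-19263\right) = \frac{4189}{26} \left(-19263\right) = - \frac{80692707}{26}$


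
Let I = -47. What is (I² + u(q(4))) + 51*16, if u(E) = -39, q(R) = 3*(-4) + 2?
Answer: 2986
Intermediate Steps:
q(R) = -10 (q(R) = -12 + 2 = -10)
(I² + u(q(4))) + 51*16 = ((-47)² - 39) + 51*16 = (2209 - 39) + 816 = 2170 + 816 = 2986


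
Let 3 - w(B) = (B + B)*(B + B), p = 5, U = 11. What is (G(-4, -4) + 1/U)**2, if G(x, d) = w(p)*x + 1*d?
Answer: 17850625/121 ≈ 1.4753e+5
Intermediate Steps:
w(B) = 3 - 4*B**2 (w(B) = 3 - (B + B)*(B + B) = 3 - 2*B*2*B = 3 - 4*B**2)
G(x, d) = d - 97*x (G(x, d) = (3 - 4*5**2)*x + 1*d = (3 - 4*25)*x + d = (3 - 100)*x + d = -97*x + d = d - 97*x)
(G(-4, -4) + 1/U)**2 = ((-4 - 97*(-4)) + 1/11)**2 = ((-4 + 388) + 1/11)**2 = (384 + 1/11)**2 = (4225/11)**2 = 17850625/121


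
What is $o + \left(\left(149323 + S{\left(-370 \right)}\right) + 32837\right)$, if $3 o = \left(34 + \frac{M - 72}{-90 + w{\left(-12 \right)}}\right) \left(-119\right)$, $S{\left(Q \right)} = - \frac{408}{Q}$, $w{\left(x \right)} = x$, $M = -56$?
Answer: $\frac{300969826}{1665} \approx 1.8076 \cdot 10^{5}$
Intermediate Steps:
$o = - \frac{12586}{9}$ ($o = \frac{\left(34 + \frac{-56 - 72}{-90 - 12}\right) \left(-119\right)}{3} = \frac{\left(34 - \frac{128}{-102}\right) \left(-119\right)}{3} = \frac{\left(34 - - \frac{64}{51}\right) \left(-119\right)}{3} = \frac{\left(34 + \frac{64}{51}\right) \left(-119\right)}{3} = \frac{\frac{1798}{51} \left(-119\right)}{3} = \frac{1}{3} \left(- \frac{12586}{3}\right) = - \frac{12586}{9} \approx -1398.4$)
$o + \left(\left(149323 + S{\left(-370 \right)}\right) + 32837\right) = - \frac{12586}{9} + \left(\left(149323 - \frac{408}{-370}\right) + 32837\right) = - \frac{12586}{9} + \left(\left(149323 - - \frac{204}{185}\right) + 32837\right) = - \frac{12586}{9} + \left(\left(149323 + \frac{204}{185}\right) + 32837\right) = - \frac{12586}{9} + \left(\frac{27624959}{185} + 32837\right) = - \frac{12586}{9} + \frac{33699804}{185} = \frac{300969826}{1665}$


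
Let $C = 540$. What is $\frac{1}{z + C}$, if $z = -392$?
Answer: $\frac{1}{148} \approx 0.0067568$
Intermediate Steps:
$\frac{1}{z + C} = \frac{1}{-392 + 540} = \frac{1}{148}$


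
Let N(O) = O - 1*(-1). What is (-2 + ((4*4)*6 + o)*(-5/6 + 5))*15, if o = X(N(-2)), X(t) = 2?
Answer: 6095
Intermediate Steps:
N(O) = 1 + O (N(O) = O + 1 = 1 + O)
o = 2
(-2 + ((4*4)*6 + o)*(-5/6 + 5))*15 = (-2 + ((4*4)*6 + 2)*(-5/6 + 5))*15 = (-2 + (16*6 + 2)*(-5*⅙ + 5))*15 = (-2 + (96 + 2)*(-⅚ + 5))*15 = (-2 + 98*(25/6))*15 = (-2 + 1225/3)*15 = (1219/3)*15 = 6095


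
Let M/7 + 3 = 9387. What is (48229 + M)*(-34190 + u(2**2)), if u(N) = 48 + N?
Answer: -3888898546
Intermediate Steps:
M = 65688 (M = -21 + 7*9387 = -21 + 65709 = 65688)
(48229 + M)*(-34190 + u(2**2)) = (48229 + 65688)*(-34190 + (48 + 2**2)) = 113917*(-34190 + (48 + 4)) = 113917*(-34190 + 52) = 113917*(-34138) = -3888898546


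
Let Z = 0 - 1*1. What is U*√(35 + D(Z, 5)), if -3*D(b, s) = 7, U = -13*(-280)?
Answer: 25480*√6/3 ≈ 20804.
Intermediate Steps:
U = 3640
Z = -1 (Z = 0 - 1 = -1)
D(b, s) = -7/3 (D(b, s) = -⅓*7 = -7/3)
U*√(35 + D(Z, 5)) = 3640*√(35 - 7/3) = 3640*√(98/3) = 3640*(7*√6/3) = 25480*√6/3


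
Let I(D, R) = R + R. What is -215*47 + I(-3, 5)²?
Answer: -10005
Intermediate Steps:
I(D, R) = 2*R
-215*47 + I(-3, 5)² = -215*47 + (2*5)² = -10105 + 10² = -10105 + 100 = -10005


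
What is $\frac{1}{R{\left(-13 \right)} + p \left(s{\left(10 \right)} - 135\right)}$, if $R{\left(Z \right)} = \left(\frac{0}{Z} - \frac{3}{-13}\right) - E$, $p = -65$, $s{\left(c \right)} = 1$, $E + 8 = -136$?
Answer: $\frac{13}{115105} \approx 0.00011294$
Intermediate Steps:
$E = -144$ ($E = -8 - 136 = -144$)
$R{\left(Z \right)} = \frac{1875}{13}$ ($R{\left(Z \right)} = \left(\frac{0}{Z} - \frac{3}{-13}\right) - -144 = \left(0 - - \frac{3}{13}\right) + 144 = \left(0 + \frac{3}{13}\right) + 144 = \frac{3}{13} + 144 = \frac{1875}{13}$)
$\frac{1}{R{\left(-13 \right)} + p \left(s{\left(10 \right)} - 135\right)} = \frac{1}{\frac{1875}{13} - 65 \left(1 - 135\right)} = \frac{1}{\frac{1875}{13} - -8710} = \frac{1}{\frac{1875}{13} + 8710} = \frac{1}{\frac{115105}{13}} = \frac{13}{115105}$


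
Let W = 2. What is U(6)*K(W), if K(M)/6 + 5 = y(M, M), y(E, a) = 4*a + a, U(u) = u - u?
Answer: 0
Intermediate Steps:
U(u) = 0
y(E, a) = 5*a
K(M) = -30 + 30*M (K(M) = -30 + 6*(5*M) = -30 + 30*M)
U(6)*K(W) = 0*(-30 + 30*2) = 0*(-30 + 60) = 0*30 = 0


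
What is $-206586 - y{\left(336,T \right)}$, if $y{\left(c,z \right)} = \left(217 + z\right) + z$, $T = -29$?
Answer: $-206745$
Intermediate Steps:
$y{\left(c,z \right)} = 217 + 2 z$
$-206586 - y{\left(336,T \right)} = -206586 - \left(217 + 2 \left(-29\right)\right) = -206586 - \left(217 - 58\right) = -206586 - 159 = -206745$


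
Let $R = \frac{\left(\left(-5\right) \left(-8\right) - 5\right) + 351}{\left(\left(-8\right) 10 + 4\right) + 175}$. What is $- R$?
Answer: $- \frac{386}{99} \approx -3.899$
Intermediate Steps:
$R = \frac{386}{99}$ ($R = \frac{\left(40 - 5\right) + 351}{\left(-80 + 4\right) + 175} = \frac{35 + 351}{-76 + 175} = \frac{386}{99} \approx 3.899$)
$- R = \left(-1\right) \frac{386}{99} = - \frac{386}{99}$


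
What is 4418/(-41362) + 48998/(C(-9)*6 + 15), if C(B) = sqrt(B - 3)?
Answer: 5066154419/4529139 - 195992*I*sqrt(3)/219 ≈ 1118.6 - 1550.1*I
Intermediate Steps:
C(B) = sqrt(-3 + B)
4418/(-41362) + 48998/(C(-9)*6 + 15) = 4418/(-41362) + 48998/(sqrt(-3 - 9)*6 + 15) = 4418*(-1/41362) + 48998/(sqrt(-12)*6 + 15) = -2209/20681 + 48998/((2*I*sqrt(3))*6 + 15) = -2209/20681 + 48998/(12*I*sqrt(3) + 15) = -2209/20681 + 48998/(15 + 12*I*sqrt(3))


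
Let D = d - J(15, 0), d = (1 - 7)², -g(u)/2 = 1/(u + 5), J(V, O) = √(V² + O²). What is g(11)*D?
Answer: -21/8 ≈ -2.6250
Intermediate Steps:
J(V, O) = √(O² + V²)
g(u) = -2/(5 + u) (g(u) = -2/(u + 5) = -2/(5 + u))
d = 36 (d = (-6)² = 36)
D = 21 (D = 36 - √(0² + 15²) = 36 - √(0 + 225) = 36 - √225 = 36 - 1*15 = 36 - 15 = 21)
g(11)*D = -2/(5 + 11)*21 = -2/16*21 = -2*1/16*21 = -⅛*21 = -21/8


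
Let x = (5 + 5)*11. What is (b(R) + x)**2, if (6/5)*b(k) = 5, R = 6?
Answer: 469225/36 ≈ 13034.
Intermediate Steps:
b(k) = 25/6 (b(k) = (5/6)*5 = 25/6)
x = 110 (x = 10*11 = 110)
(b(R) + x)**2 = (25/6 + 110)**2 = (685/6)**2 = 469225/36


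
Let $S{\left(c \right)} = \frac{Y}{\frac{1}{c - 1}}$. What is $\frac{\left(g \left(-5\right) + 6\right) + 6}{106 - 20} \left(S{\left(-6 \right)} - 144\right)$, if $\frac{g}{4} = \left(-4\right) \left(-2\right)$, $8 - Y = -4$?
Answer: $\frac{16872}{43} \approx 392.37$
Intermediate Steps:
$Y = 12$ ($Y = 8 - -4 = 8 + 4 = 12$)
$g = 32$ ($g = 4 \left(\left(-4\right) \left(-2\right)\right) = 4 \cdot 8 = 32$)
$S{\left(c \right)} = -12 + 12 c$ ($S{\left(c \right)} = \frac{12}{\frac{1}{c - 1}} = \frac{12}{\frac{1}{-1 + c}} = 12 \left(-1 + c\right) = -12 + 12 c$)
$\frac{\left(g \left(-5\right) + 6\right) + 6}{106 - 20} \left(S{\left(-6 \right)} - 144\right) = \frac{\left(32 \left(-5\right) + 6\right) + 6}{106 - 20} \left(\left(-12 + 12 \left(-6\right)\right) - 144\right) = \frac{\left(-160 + 6\right) + 6}{86} \left(\left(-12 - 72\right) - 144\right) = \left(-154 + 6\right) \frac{1}{86} \left(-84 - 144\right) = \left(-148\right) \frac{1}{86} \left(-228\right) = \left(- \frac{74}{43}\right) \left(-228\right) = \frac{16872}{43}$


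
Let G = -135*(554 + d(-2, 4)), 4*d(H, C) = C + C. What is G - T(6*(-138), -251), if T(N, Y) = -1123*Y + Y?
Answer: -356682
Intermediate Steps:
T(N, Y) = -1122*Y
d(H, C) = C/2 (d(H, C) = (C + C)/4 = (2*C)/4 = C/2)
G = -75060 (G = -135*(554 + (1/2)*4) = -135*(554 + 2) = -135*556 = -75060)
G - T(6*(-138), -251) = -75060 - (-1122)*(-251) = -75060 - 1*281622 = -75060 - 281622 = -356682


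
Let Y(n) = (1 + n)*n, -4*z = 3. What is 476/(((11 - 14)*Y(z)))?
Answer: 7616/9 ≈ 846.22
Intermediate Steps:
z = -3/4 (z = -1/4*3 = -3/4 ≈ -0.75000)
Y(n) = n*(1 + n)
476/(((11 - 14)*Y(z))) = 476/(((11 - 14)*(-3*(1 - 3/4)/4))) = 476/((-(-9)/(4*4))) = 476/((-3*(-3/16))) = 476/(9/16) = 476*(16/9) = 7616/9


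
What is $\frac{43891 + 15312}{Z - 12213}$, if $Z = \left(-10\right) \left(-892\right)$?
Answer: $- \frac{59203}{3293} \approx -17.978$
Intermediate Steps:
$Z = 8920$
$\frac{43891 + 15312}{Z - 12213} = \frac{43891 + 15312}{8920 - 12213} = \frac{59203}{-3293} = 59203 \left(- \frac{1}{3293}\right) = - \frac{59203}{3293}$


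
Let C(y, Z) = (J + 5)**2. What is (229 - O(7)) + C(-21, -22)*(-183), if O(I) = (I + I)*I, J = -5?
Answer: 131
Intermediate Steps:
O(I) = 2*I**2 (O(I) = (2*I)*I = 2*I**2)
C(y, Z) = 0 (C(y, Z) = (-5 + 5)**2 = 0**2 = 0)
(229 - O(7)) + C(-21, -22)*(-183) = (229 - 2*7**2) + 0*(-183) = (229 - 2*49) + 0 = (229 - 1*98) + 0 = (229 - 98) + 0 = 131 + 0 = 131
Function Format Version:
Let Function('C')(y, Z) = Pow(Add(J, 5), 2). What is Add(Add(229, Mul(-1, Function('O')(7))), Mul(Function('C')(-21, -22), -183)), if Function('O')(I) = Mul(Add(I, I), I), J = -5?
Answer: 131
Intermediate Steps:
Function('O')(I) = Mul(2, Pow(I, 2)) (Function('O')(I) = Mul(Mul(2, I), I) = Mul(2, Pow(I, 2)))
Function('C')(y, Z) = 0 (Function('C')(y, Z) = Pow(Add(-5, 5), 2) = Pow(0, 2) = 0)
Add(Add(229, Mul(-1, Function('O')(7))), Mul(Function('C')(-21, -22), -183)) = Add(Add(229, Mul(-1, Mul(2, Pow(7, 2)))), Mul(0, -183)) = Add(Add(229, Mul(-1, Mul(2, 49))), 0) = Add(Add(229, Mul(-1, 98)), 0) = Add(Add(229, -98), 0) = Add(131, 0) = 131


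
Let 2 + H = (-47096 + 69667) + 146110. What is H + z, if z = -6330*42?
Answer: -97181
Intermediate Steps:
z = -265860
H = 168679 (H = -2 + ((-47096 + 69667) + 146110) = -2 + (22571 + 146110) = -2 + 168681 = 168679)
H + z = 168679 - 265860 = -97181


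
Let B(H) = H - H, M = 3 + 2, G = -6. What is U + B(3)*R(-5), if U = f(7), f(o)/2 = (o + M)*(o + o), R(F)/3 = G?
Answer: 336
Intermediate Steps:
M = 5
R(F) = -18 (R(F) = 3*(-6) = -18)
B(H) = 0
f(o) = 4*o*(5 + o) (f(o) = 2*((o + 5)*(o + o)) = 2*((5 + o)*(2*o)) = 2*(2*o*(5 + o)) = 4*o*(5 + o))
U = 336 (U = 4*7*(5 + 7) = 4*7*12 = 336)
U + B(3)*R(-5) = 336 + 0*(-18) = 336 + 0 = 336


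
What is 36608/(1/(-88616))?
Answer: -3244054528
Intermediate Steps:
36608/(1/(-88616)) = 36608/(-1/88616) = 36608*(-88616) = -3244054528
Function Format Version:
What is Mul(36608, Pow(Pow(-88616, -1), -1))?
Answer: -3244054528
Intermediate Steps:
Mul(36608, Pow(Pow(-88616, -1), -1)) = Mul(36608, Pow(Rational(-1, 88616), -1)) = Mul(36608, -88616) = -3244054528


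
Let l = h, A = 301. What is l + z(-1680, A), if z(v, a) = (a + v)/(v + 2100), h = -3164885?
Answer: -189893297/60 ≈ -3.1649e+6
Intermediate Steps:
l = -3164885
z(v, a) = (a + v)/(2100 + v)
l + z(-1680, A) = -3164885 + (301 - 1680)/(2100 - 1680) = -3164885 - 1379/420 = -3164885 + (1/420)*(-1379) = -3164885 - 197/60 = -189893297/60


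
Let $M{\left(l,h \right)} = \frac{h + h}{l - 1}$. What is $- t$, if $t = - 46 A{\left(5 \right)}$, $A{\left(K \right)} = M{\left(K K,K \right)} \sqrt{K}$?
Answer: $\frac{115 \sqrt{5}}{6} \approx 42.858$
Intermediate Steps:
$M{\left(l,h \right)} = \frac{2 h}{-1 + l}$
$A{\left(K \right)} = \frac{2 K^{\frac{3}{2}}}{-1 + K^{2}}$ ($A{\left(K \right)} = \frac{2 K}{-1 + K K} \sqrt{K} = \frac{2 K}{-1 + K^{2}} \sqrt{K} = \frac{2 K^{\frac{3}{2}}}{-1 + K^{2}}$)
$t = - \frac{115 \sqrt{5}}{6}$ ($t = - 46 \frac{2 \cdot 5^{\frac{3}{2}}}{-1 + 5^{2}} = - 46 \frac{2 \cdot 5 \sqrt{5}}{-1 + 25} = - 46 \frac{2 \cdot 5 \sqrt{5}}{24} = - 46 \cdot 2 \cdot 5 \sqrt{5} \cdot \frac{1}{24} = - 46 \frac{5 \sqrt{5}}{12} = - \frac{115 \sqrt{5}}{6} \approx -42.858$)
$- t = - \frac{\left(-115\right) \sqrt{5}}{6} = \frac{115 \sqrt{5}}{6}$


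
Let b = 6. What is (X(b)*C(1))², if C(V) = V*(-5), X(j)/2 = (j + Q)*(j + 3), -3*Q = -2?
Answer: 360000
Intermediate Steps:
Q = ⅔ (Q = -⅓*(-2) = ⅔ ≈ 0.66667)
X(j) = 2*(3 + j)*(⅔ + j) (X(j) = 2*((j + ⅔)*(j + 3)) = 2*((⅔ + j)*(3 + j)) = 2*((3 + j)*(⅔ + j)) = 2*(3 + j)*(⅔ + j))
C(V) = -5*V
(X(b)*C(1))² = ((4 + 2*6² + (22/3)*6)*(-5*1))² = ((4 + 2*36 + 44)*(-5))² = ((4 + 72 + 44)*(-5))² = (120*(-5))² = (-600)² = 360000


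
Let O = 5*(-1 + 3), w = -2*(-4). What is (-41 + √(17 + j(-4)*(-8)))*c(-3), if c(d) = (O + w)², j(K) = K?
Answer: -11016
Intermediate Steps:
w = 8
O = 10 (O = 5*2 = 10)
c(d) = 324 (c(d) = (10 + 8)² = 18² = 324)
(-41 + √(17 + j(-4)*(-8)))*c(-3) = (-41 + √(17 - 4*(-8)))*324 = (-41 + √(17 + 32))*324 = (-41 + √49)*324 = (-41 + 7)*324 = -34*324 = -11016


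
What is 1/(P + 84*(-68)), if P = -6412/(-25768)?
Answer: -6442/36795101 ≈ -0.00017508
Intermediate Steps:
P = 1603/6442 (P = -6412*(-1/25768) = 1603/6442 ≈ 0.24884)
1/(P + 84*(-68)) = 1/(1603/6442 + 84*(-68)) = 1/(1603/6442 - 5712) = 1/(-36795101/6442) = -6442/36795101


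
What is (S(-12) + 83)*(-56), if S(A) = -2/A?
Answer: -13972/3 ≈ -4657.3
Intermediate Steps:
(S(-12) + 83)*(-56) = (-2/(-12) + 83)*(-56) = (-2*(-1/12) + 83)*(-56) = (⅙ + 83)*(-56) = (499/6)*(-56) = -13972/3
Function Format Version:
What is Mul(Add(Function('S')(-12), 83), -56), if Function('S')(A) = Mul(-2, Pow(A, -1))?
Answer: Rational(-13972, 3) ≈ -4657.3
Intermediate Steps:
Mul(Add(Function('S')(-12), 83), -56) = Mul(Add(Mul(-2, Pow(-12, -1)), 83), -56) = Mul(Add(Mul(-2, Rational(-1, 12)), 83), -56) = Mul(Add(Rational(1, 6), 83), -56) = Mul(Rational(499, 6), -56) = Rational(-13972, 3)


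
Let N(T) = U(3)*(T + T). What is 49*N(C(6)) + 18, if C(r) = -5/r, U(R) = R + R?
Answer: -472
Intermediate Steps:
U(R) = 2*R
N(T) = 12*T (N(T) = (2*3)*(T + T) = 6*(2*T) = 12*T)
49*N(C(6)) + 18 = 49*(12*(-5/6)) + 18 = 49*(-10) + 18 = -490 + 18 = -472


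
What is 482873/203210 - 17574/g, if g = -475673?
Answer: 233260861069/96661510330 ≈ 2.4132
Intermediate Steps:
482873/203210 - 17574/g = 482873/203210 - 17574/(-475673) = 482873*(1/203210) - 17574*(-1/475673) = 482873/203210 + 17574/475673 = 233260861069/96661510330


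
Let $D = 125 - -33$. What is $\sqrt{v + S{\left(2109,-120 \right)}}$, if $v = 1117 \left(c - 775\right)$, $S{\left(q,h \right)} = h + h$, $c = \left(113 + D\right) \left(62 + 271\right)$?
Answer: $2 \sqrt{24983879} \approx 9996.8$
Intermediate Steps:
$D = 158$ ($D = 125 + 33 = 158$)
$c = 90243$ ($c = \left(113 + 158\right) \left(62 + 271\right) = 271 \cdot 333 = 90243$)
$S{\left(q,h \right)} = 2 h$
$v = 99935756$ ($v = 1117 \left(90243 - 775\right) = 1117 \cdot 89468 = 99935756$)
$\sqrt{v + S{\left(2109,-120 \right)}} = \sqrt{99935756 + 2 \left(-120\right)} = \sqrt{99935756 - 240} = \sqrt{99935516} = 2 \sqrt{24983879}$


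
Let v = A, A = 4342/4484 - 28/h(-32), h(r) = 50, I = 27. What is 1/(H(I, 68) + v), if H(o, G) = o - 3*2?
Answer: 56050/1199937 ≈ 0.046711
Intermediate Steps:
H(o, G) = -6 + o (H(o, G) = o - 6 = -6 + o)
A = 22887/56050 (A = 4342/4484 - 28/50 = 4342*(1/4484) - 28*1/50 = 2171/2242 - 14/25 = 22887/56050 ≈ 0.40833)
v = 22887/56050 ≈ 0.40833
1/(H(I, 68) + v) = 1/((-6 + 27) + 22887/56050) = 1/(21 + 22887/56050) = 1/(1199937/56050) = 56050/1199937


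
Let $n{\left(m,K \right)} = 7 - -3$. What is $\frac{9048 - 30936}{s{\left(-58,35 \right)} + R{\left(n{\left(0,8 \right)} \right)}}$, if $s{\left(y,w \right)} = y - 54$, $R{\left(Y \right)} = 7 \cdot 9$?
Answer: $\frac{21888}{49} \approx 446.69$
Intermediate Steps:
$n{\left(m,K \right)} = 10$ ($n{\left(m,K \right)} = 7 + 3 = 10$)
$R{\left(Y \right)} = 63$
$s{\left(y,w \right)} = -54 + y$
$\frac{9048 - 30936}{s{\left(-58,35 \right)} + R{\left(n{\left(0,8 \right)} \right)}} = \frac{9048 - 30936}{\left(-54 - 58\right) + 63} = - \frac{21888}{-112 + 63} = - \frac{21888}{-49} = \left(-21888\right) \left(- \frac{1}{49}\right) = \frac{21888}{49}$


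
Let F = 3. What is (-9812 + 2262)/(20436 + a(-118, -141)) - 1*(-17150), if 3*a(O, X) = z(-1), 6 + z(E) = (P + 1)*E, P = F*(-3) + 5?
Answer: 70090540/4087 ≈ 17150.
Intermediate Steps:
P = -4 (P = 3*(-3) + 5 = -9 + 5 = -4)
z(E) = -6 - 3*E (z(E) = -6 + (-4 + 1)*E = -6 - 3*E)
a(O, X) = -1 (a(O, X) = (-6 - 3*(-1))/3 = (-6 + 3)/3 = (⅓)*(-3) = -1)
(-9812 + 2262)/(20436 + a(-118, -141)) - 1*(-17150) = (-9812 + 2262)/(20436 - 1) - 1*(-17150) = -7550/20435 + 17150 = -7550*1/20435 + 17150 = -1510/4087 + 17150 = 70090540/4087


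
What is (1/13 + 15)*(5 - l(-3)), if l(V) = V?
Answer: 1568/13 ≈ 120.62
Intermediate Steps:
(1/13 + 15)*(5 - l(-3)) = (1/13 + 15)*(5 - 1*(-3)) = (1/13 + 15)*(5 + 3) = (196/13)*8 = 1568/13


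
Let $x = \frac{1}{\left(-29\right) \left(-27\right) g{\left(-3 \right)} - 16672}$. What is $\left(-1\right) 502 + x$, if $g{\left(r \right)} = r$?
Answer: $- \frac{9548543}{19021} \approx -502.0$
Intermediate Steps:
$x = - \frac{1}{19021}$ ($x = \frac{1}{\left(-29\right) \left(-27\right) \left(-3\right) - 16672} = \frac{1}{783 \left(-3\right) - 16672} = \frac{1}{-2349 - 16672} = \frac{1}{-19021} = - \frac{1}{19021} \approx -5.2573 \cdot 10^{-5}$)
$\left(-1\right) 502 + x = \left(-1\right) 502 - \frac{1}{19021} = -502 - \frac{1}{19021} = - \frac{9548543}{19021}$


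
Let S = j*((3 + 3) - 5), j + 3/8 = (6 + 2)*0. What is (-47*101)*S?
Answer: 14241/8 ≈ 1780.1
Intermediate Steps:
j = -3/8 (j = -3/8 + (6 + 2)*0 = -3/8 + 8*0 = -3/8 + 0 = -3/8 ≈ -0.37500)
S = -3/8 (S = -3*((3 + 3) - 5)/8 = -3*(6 - 5)/8 = -3/8*1 = -3/8 ≈ -0.37500)
(-47*101)*S = -47*101*(-3/8) = -4747*(-3/8) = 14241/8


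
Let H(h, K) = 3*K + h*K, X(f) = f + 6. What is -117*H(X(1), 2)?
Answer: -2340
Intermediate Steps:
X(f) = 6 + f
H(h, K) = 3*K + K*h
-117*H(X(1), 2) = -234*(3 + (6 + 1)) = -234*(3 + 7) = -234*10 = -117*20 = -2340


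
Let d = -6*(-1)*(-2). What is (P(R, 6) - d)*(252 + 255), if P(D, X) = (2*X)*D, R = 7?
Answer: 48672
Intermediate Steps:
d = -12 (d = 6*(-2) = -12)
P(D, X) = 2*D*X
(P(R, 6) - d)*(252 + 255) = (2*7*6 - 1*(-12))*(252 + 255) = (84 + 12)*507 = 96*507 = 48672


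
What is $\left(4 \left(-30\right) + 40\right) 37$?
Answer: $-2960$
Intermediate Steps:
$\left(4 \left(-30\right) + 40\right) 37 = \left(-120 + 40\right) 37 = \left(-80\right) 37 = -2960$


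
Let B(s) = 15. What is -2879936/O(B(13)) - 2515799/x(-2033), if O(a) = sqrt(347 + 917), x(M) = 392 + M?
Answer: 2515799/1641 - 719984*sqrt(79)/79 ≈ -79472.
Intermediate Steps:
O(a) = 4*sqrt(79) (O(a) = sqrt(1264) = 4*sqrt(79))
-2879936/O(B(13)) - 2515799/x(-2033) = -2879936*sqrt(79)/316 - 2515799/(392 - 2033) = -719984*sqrt(79)/79 - 2515799/(-1641) = -719984*sqrt(79)/79 - 2515799*(-1/1641) = -719984*sqrt(79)/79 + 2515799/1641 = 2515799/1641 - 719984*sqrt(79)/79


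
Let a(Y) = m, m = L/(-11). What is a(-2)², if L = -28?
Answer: 784/121 ≈ 6.4793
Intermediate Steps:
m = 28/11 (m = -28/(-11) = -28*(-1/11) = 28/11 ≈ 2.5455)
a(Y) = 28/11
a(-2)² = (28/11)² = 784/121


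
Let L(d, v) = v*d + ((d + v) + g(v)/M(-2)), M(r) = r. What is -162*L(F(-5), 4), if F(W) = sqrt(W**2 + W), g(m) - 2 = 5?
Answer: -81 - 1620*sqrt(5) ≈ -3703.4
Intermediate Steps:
g(m) = 7 (g(m) = 2 + 5 = 7)
F(W) = sqrt(W + W**2)
L(d, v) = -7/2 + d + v + d*v (L(d, v) = v*d + ((d + v) + 7/(-2)) = d*v + ((d + v) + 7*(-1/2)) = d*v + ((d + v) - 7/2) = d*v + (-7/2 + d + v) = -7/2 + d + v + d*v)
-162*L(F(-5), 4) = -162*(-7/2 + sqrt(-5*(1 - 5)) + 4 + sqrt(-5*(1 - 5))*4) = -162*(-7/2 + sqrt(-5*(-4)) + 4 + sqrt(-5*(-4))*4) = -162*(-7/2 + sqrt(20) + 4 + sqrt(20)*4) = -162*(-7/2 + 2*sqrt(5) + 4 + (2*sqrt(5))*4) = -162*(-7/2 + 2*sqrt(5) + 4 + 8*sqrt(5)) = -162*(1/2 + 10*sqrt(5)) = -81 - 1620*sqrt(5)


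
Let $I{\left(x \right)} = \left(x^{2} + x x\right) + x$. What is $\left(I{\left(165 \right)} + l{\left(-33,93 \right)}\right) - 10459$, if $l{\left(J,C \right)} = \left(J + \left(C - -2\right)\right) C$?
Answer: $49922$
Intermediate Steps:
$I{\left(x \right)} = x + 2 x^{2}$ ($I{\left(x \right)} = \left(x^{2} + x^{2}\right) + x = 2 x^{2} + x = x + 2 x^{2}$)
$l{\left(J,C \right)} = C \left(2 + C + J\right)$ ($l{\left(J,C \right)} = \left(J + \left(C + 2\right)\right) C = \left(J + \left(2 + C\right)\right) C = \left(2 + C + J\right) C = C \left(2 + C + J\right)$)
$\left(I{\left(165 \right)} + l{\left(-33,93 \right)}\right) - 10459 = \left(165 \left(1 + 2 \cdot 165\right) + 93 \left(2 + 93 - 33\right)\right) - 10459 = \left(165 \left(1 + 330\right) + 93 \cdot 62\right) - 10459 = \left(165 \cdot 331 + 5766\right) - 10459 = \left(54615 + 5766\right) - 10459 = 60381 - 10459 = 49922$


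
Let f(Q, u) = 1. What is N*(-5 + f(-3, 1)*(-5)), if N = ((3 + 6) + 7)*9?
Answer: -1440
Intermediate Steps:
N = 144 (N = (9 + 7)*9 = 16*9 = 144)
N*(-5 + f(-3, 1)*(-5)) = 144*(-5 + 1*(-5)) = 144*(-5 - 5) = 144*(-10) = -1440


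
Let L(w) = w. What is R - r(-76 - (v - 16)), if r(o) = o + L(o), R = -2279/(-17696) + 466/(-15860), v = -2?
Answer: 8146072891/70164640 ≈ 116.10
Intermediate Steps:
R = 6974651/70164640 (R = -2279*(-1/17696) + 466*(-1/15860) = 2279/17696 - 233/7930 = 6974651/70164640 ≈ 0.099404)
r(o) = 2*o (r(o) = o + o = 2*o)
R - r(-76 - (v - 16)) = 6974651/70164640 - 2*(-76 - (-2 - 16)) = 6974651/70164640 - 2*(-76 - 1*(-18)) = 6974651/70164640 - 2*(-76 + 18) = 6974651/70164640 - 2*(-58) = 6974651/70164640 - 1*(-116) = 6974651/70164640 + 116 = 8146072891/70164640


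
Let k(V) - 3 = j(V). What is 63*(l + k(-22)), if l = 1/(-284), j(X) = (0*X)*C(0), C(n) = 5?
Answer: 53613/284 ≈ 188.78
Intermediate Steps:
j(X) = 0 (j(X) = (0*X)*5 = 0*5 = 0)
k(V) = 3 (k(V) = 3 + 0 = 3)
l = -1/284 ≈ -0.0035211
63*(l + k(-22)) = 63*(-1/284 + 3) = 63*(851/284) = 53613/284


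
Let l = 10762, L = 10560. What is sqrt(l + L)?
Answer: sqrt(21322) ≈ 146.02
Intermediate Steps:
sqrt(l + L) = sqrt(10762 + 10560) = sqrt(21322)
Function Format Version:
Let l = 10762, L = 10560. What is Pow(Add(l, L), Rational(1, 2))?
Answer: Pow(21322, Rational(1, 2)) ≈ 146.02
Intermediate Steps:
Pow(Add(l, L), Rational(1, 2)) = Pow(Add(10762, 10560), Rational(1, 2)) = Pow(21322, Rational(1, 2))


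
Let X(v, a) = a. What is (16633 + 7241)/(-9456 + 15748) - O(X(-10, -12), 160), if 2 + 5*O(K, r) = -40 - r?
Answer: 695177/15730 ≈ 44.194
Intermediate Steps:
O(K, r) = -42/5 - r/5 (O(K, r) = -2/5 + (-40 - r)/5 = -2/5 + (-8 - r/5) = -42/5 - r/5)
(16633 + 7241)/(-9456 + 15748) - O(X(-10, -12), 160) = (16633 + 7241)/(-9456 + 15748) - (-42/5 - 1/5*160) = 23874/6292 - (-42/5 - 32) = 23874*(1/6292) - 1*(-202/5) = 11937/3146 + 202/5 = 695177/15730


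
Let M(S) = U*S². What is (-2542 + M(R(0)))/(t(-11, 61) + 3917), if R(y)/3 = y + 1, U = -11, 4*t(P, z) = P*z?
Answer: -10564/14997 ≈ -0.70441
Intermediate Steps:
t(P, z) = P*z/4 (t(P, z) = (P*z)/4 = P*z/4)
R(y) = 3 + 3*y (R(y) = 3*(y + 1) = 3*(1 + y) = 3 + 3*y)
M(S) = -11*S²
(-2542 + M(R(0)))/(t(-11, 61) + 3917) = (-2542 - 11*(3 + 3*0)²)/((¼)*(-11)*61 + 3917) = (-2542 - 11*(3 + 0)²)/(-671/4 + 3917) = (-2542 - 11*3²)/(14997/4) = (-2542 - 11*9)*(4/14997) = (-2542 - 99)*(4/14997) = -2641*4/14997 = -10564/14997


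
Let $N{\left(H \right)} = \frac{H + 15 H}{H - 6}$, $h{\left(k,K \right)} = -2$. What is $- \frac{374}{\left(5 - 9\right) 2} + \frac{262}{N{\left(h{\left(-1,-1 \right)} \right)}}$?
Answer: $\frac{449}{4} \approx 112.25$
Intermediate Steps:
$N{\left(H \right)} = \frac{16 H}{-6 + H}$
$- \frac{374}{\left(5 - 9\right) 2} + \frac{262}{N{\left(h{\left(-1,-1 \right)} \right)}} = - \frac{374}{\left(5 - 9\right) 2} + \frac{262}{16 \left(-2\right) \frac{1}{-6 - 2}} = - \frac{374}{\left(-4\right) 2} + \frac{262}{16 \left(-2\right) \frac{1}{-8}} = - \frac{374}{-8} + \frac{262}{16 \left(-2\right) \left(- \frac{1}{8}\right)} = \left(-374\right) \left(- \frac{1}{8}\right) + \frac{262}{4} = \frac{187}{4} + 262 \cdot \frac{1}{4} = \frac{187}{4} + \frac{131}{2} = \frac{449}{4}$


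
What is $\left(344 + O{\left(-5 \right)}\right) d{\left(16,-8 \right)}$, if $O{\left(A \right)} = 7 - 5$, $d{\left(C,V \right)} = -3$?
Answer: $-1038$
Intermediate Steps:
$O{\left(A \right)} = 2$ ($O{\left(A \right)} = 7 - 5 = 2$)
$\left(344 + O{\left(-5 \right)}\right) d{\left(16,-8 \right)} = \left(344 + 2\right) \left(-3\right) = 346 \left(-3\right) = -1038$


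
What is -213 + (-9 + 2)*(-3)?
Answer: -192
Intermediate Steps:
-213 + (-9 + 2)*(-3) = -213 - 7*(-3) = -213 + 21 = -192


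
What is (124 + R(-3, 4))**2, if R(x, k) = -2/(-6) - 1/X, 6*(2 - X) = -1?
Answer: 23338561/1521 ≈ 15344.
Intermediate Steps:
X = 13/6 (X = 2 - 1/6*(-1) = 2 + 1/6 = 13/6 ≈ 2.1667)
R(x, k) = -5/39 (R(x, k) = -2/(-6) - 1/13/6 = -2*(-1/6) - 1*6/13 = 1/3 - 6/13 = -5/39)
(124 + R(-3, 4))**2 = (124 - 5/39)**2 = (4831/39)**2 = 23338561/1521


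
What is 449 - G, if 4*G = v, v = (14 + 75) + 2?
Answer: 1705/4 ≈ 426.25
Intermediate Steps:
v = 91 (v = 89 + 2 = 91)
G = 91/4 (G = (¼)*91 = 91/4 ≈ 22.750)
449 - G = 449 - 1*91/4 = 449 - 91/4 = 1705/4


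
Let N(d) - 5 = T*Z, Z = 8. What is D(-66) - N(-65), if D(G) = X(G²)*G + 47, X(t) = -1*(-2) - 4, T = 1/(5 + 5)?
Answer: 866/5 ≈ 173.20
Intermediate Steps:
T = ⅒ (T = 1/10 = ⅒ ≈ 0.10000)
X(t) = -2 (X(t) = 2 - 4 = -2)
N(d) = 29/5 (N(d) = 5 + (⅒)*8 = 5 + ⅘ = 29/5)
D(G) = 47 - 2*G (D(G) = -2*G + 47 = 47 - 2*G)
D(-66) - N(-65) = (47 - 2*(-66)) - 1*29/5 = (47 + 132) - 29/5 = 179 - 29/5 = 866/5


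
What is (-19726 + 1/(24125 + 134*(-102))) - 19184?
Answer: -406881869/10457 ≈ -38910.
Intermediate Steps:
(-19726 + 1/(24125 + 134*(-102))) - 19184 = (-19726 + 1/(24125 - 13668)) - 19184 = (-19726 + 1/10457) - 19184 = -206274781/10457 - 19184 = -406881869/10457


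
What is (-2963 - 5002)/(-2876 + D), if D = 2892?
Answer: -7965/16 ≈ -497.81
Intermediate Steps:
(-2963 - 5002)/(-2876 + D) = (-2963 - 5002)/(-2876 + 2892) = -7965/16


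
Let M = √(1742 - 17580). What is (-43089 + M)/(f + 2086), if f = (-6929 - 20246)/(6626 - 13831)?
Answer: -20697083/1003787 + 1441*I*√15838/3011361 ≈ -20.619 + 0.060221*I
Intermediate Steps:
M = I*√15838 (M = √(-15838) = I*√15838 ≈ 125.85*I)
f = 5435/1441 (f = -27175/(-7205) = -27175*(-1/7205) = 5435/1441 ≈ 3.7717)
(-43089 + M)/(f + 2086) = (-43089 + I*√15838)/(5435/1441 + 2086) = (-43089 + I*√15838)/(3011361/1441) = (-43089 + I*√15838)*(1441/3011361) = -20697083/1003787 + 1441*I*√15838/3011361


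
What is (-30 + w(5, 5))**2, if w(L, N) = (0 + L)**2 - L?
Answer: 100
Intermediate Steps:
w(L, N) = L**2 - L
(-30 + w(5, 5))**2 = (-30 + 5*(-1 + 5))**2 = (-30 + 5*4)**2 = (-30 + 20)**2 = (-10)**2 = 100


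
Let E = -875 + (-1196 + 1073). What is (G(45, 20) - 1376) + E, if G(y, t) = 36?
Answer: -2338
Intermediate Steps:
E = -998 (E = -875 - 123 = -998)
(G(45, 20) - 1376) + E = (36 - 1376) - 998 = -1340 - 998 = -2338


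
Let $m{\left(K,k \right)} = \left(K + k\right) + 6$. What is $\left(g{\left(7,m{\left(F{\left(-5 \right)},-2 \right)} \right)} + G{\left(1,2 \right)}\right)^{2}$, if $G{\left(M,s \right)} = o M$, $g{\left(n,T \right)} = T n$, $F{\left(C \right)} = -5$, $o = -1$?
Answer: $64$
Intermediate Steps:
$m{\left(K,k \right)} = 6 + K + k$
$G{\left(M,s \right)} = - M$
$\left(g{\left(7,m{\left(F{\left(-5 \right)},-2 \right)} \right)} + G{\left(1,2 \right)}\right)^{2} = \left(\left(6 - 5 - 2\right) 7 - 1\right)^{2} = \left(\left(-1\right) 7 - 1\right)^{2} = \left(-7 - 1\right)^{2} = \left(-8\right)^{2} = 64$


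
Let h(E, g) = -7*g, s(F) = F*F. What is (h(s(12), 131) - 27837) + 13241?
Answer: -15513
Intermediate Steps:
s(F) = F**2
(h(s(12), 131) - 27837) + 13241 = (-7*131 - 27837) + 13241 = (-917 - 27837) + 13241 = -28754 + 13241 = -15513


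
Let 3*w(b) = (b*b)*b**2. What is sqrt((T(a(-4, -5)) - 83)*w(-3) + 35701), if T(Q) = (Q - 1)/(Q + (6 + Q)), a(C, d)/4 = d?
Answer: sqrt(38699038)/34 ≈ 182.97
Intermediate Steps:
a(C, d) = 4*d
w(b) = b**4/3 (w(b) = ((b*b)*b**2)/3 = (b**2*b**2)/3 = b**4/3)
T(Q) = (-1 + Q)/(6 + 2*Q)
sqrt((T(a(-4, -5)) - 83)*w(-3) + 35701) = sqrt(((-1 + 4*(-5))/(2*(3 + 4*(-5))) - 83)*((1/3)*(-3)**4) + 35701) = sqrt(((-1 - 20)/(2*(3 - 20)) - 83)*((1/3)*81) + 35701) = sqrt(((1/2)*(-21)/(-17) - 83)*27 + 35701) = sqrt(((1/2)*(-1/17)*(-21) - 83)*27 + 35701) = sqrt((21/34 - 83)*27 + 35701) = sqrt(-2801/34*27 + 35701) = sqrt(-75627/34 + 35701) = sqrt(1138207/34) = sqrt(38699038)/34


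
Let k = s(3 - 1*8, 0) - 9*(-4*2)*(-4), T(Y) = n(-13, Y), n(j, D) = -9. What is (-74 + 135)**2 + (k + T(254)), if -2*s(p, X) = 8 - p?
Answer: 6835/2 ≈ 3417.5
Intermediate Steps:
T(Y) = -9
s(p, X) = -4 + p/2 (s(p, X) = -(8 - p)/2 = -4 + p/2)
k = -589/2 (k = (-4 + (3 - 1*8)/2) - 9*(-4*2)*(-4) = (-4 + (3 - 8)/2) - (-72)*(-4) = (-4 + (1/2)*(-5)) - 9*32 = (-4 - 5/2) - 288 = -13/2 - 288 = -589/2 ≈ -294.50)
(-74 + 135)**2 + (k + T(254)) = (-74 + 135)**2 + (-589/2 - 9) = 61**2 - 607/2 = 3721 - 607/2 = 6835/2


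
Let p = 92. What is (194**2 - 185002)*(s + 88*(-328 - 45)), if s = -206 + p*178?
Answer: 2454233364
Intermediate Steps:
s = 16170 (s = -206 + 92*178 = -206 + 16376 = 16170)
(194**2 - 185002)*(s + 88*(-328 - 45)) = (194**2 - 185002)*(16170 + 88*(-328 - 45)) = (37636 - 185002)*(16170 + 88*(-373)) = -147366*(16170 - 32824) = -147366*(-16654) = 2454233364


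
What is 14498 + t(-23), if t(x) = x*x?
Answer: 15027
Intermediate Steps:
t(x) = x**2
14498 + t(-23) = 14498 + (-23)**2 = 14498 + 529 = 15027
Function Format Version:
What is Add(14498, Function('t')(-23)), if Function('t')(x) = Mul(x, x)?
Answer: 15027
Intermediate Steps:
Function('t')(x) = Pow(x, 2)
Add(14498, Function('t')(-23)) = Add(14498, Pow(-23, 2)) = Add(14498, 529) = 15027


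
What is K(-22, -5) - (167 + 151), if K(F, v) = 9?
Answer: -309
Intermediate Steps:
K(-22, -5) - (167 + 151) = 9 - (167 + 151) = 9 - 1*318 = 9 - 318 = -309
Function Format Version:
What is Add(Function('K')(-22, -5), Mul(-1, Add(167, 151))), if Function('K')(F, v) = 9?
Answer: -309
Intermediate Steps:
Add(Function('K')(-22, -5), Mul(-1, Add(167, 151))) = Add(9, Mul(-1, Add(167, 151))) = Add(9, Mul(-1, 318)) = Add(9, -318) = -309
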